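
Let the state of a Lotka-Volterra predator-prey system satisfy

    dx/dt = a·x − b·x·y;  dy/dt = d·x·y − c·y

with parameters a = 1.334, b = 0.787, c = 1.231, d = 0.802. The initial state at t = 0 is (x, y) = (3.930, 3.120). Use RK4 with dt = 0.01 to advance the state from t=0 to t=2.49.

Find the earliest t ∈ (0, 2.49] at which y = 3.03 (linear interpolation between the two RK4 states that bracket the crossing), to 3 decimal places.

t=0.000: state=(3.930, 3.120)
step 1 (dt=0.01): k1=(-4.407, 5.993), k2=(-4.475, 5.995), k3=(-4.474, 5.994), k4=(-4.540, 5.994); state += dt/6·(k1+2k2+2k3+k4)
t=0.010: state=(3.885, 3.180)
t=0.020: state=(3.839, 3.240)
t=0.030: state=(3.792, 3.300)
continuing one RK4 step at a time; state shown every 10 steps (Δt=0.1):
t=0.100: state=(3.432, 3.709)
t=0.200: state=(2.868, 4.222)
t=0.300: state=(2.314, 4.594)
t=0.400: state=(1.826, 4.793)
t=0.500: state=(1.427, 4.825)
t=0.600: state=(1.119, 4.722)
t=0.700: state=(0.889, 4.523)
t=0.800: state=(0.718, 4.264)
t=0.900: state=(0.594, 3.973)
t=1.000: state=(0.502, 3.670)
t=1.100: state=(0.435, 3.369)
t=1.200: state=(0.386, 3.078)
t=1.210: state=(0.382, 3.049)
next step: t=1.220: state=(0.378, 3.021) — y has crossed 3.03
linear interpolation between t=1.210 (3.04945) and t=1.220 (3.02133) → t≈1.217

t = 1.217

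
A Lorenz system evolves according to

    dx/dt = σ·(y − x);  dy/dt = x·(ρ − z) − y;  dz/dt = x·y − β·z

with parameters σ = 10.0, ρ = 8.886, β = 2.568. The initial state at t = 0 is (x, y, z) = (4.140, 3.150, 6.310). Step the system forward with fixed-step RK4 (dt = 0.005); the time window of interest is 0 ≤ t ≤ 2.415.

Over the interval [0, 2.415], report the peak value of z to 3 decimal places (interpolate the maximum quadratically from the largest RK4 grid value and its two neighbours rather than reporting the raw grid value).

t=0.000: state=(4.140, 3.150, 6.310)
step 1 (dt=0.005): k1=(-9.900, 7.515, -3.163), k2=(-9.465, 7.465, -3.143), k3=(-9.477, 7.467, -3.141), k4=(-9.053, 7.420, -3.119); state += dt/6·(k1+2k2+2k3+k4)
t=0.005: state=(4.093, 3.187, 6.294)
t=0.010: state=(4.049, 3.224, 6.279)
t=0.015: state=(4.010, 3.261, 6.264)
continuing one RK4 step at a time; state shown every 20 steps (Δt=0.1):
t=0.100: state=(3.774, 3.847, 6.078)
t=0.200: state=(4.068, 4.520, 6.146)
t=0.300: state=(4.586, 5.132, 6.609)
t=0.400: state=(5.089, 5.514, 7.410)
t=0.500: state=(5.373, 5.495, 8.303)
t=0.600: state=(5.316, 5.088, 8.938)
t=0.700: state=(4.963, 4.520, 9.092)
t=0.800: state=(4.499, 4.048, 8.807)
t=0.900: state=(4.109, 3.797, 8.286)
t=1.000: state=(3.891, 3.770, 7.731)
t=1.100: state=(3.864, 3.924, 7.287)
t=1.200: state=(3.999, 4.201, 7.042)
t=1.300: state=(4.248, 4.533, 7.037)
t=1.400: state=(4.543, 4.833, 7.267)
t=1.500: state=(4.799, 5.008, 7.661)
t=1.600: state=(4.938, 4.998, 8.088)
t=1.700: state=(4.916, 4.816, 8.397)
t=1.800: state=(4.757, 4.552, 8.494)
t=1.900: state=(4.535, 4.310, 8.381)
t=2.000: state=(4.333, 4.163, 8.132)
t=2.100: state=(4.208, 4.132, 7.844)
t=2.200: state=(4.182, 4.205, 7.605)
t=2.300: state=(4.247, 4.350, 7.470)
t=2.400: state=(4.375, 4.522, 7.466)
t=2.415: state=(4.397, 4.547, 7.476)
largest grid value and its neighbours: z(0.675)=9.10022, z(0.680)=9.10093, z(0.685)=9.10042
parabola through these three points peaks at t≈0.680 with z≈9.10093

max z = 9.101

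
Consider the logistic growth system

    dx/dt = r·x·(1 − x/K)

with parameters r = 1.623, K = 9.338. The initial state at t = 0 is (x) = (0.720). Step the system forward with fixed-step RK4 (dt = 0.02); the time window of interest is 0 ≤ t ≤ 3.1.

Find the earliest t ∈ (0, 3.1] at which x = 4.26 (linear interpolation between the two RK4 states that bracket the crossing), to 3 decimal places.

t=0.000: state=(0.720)
step 1 (dt=0.02): k1=(1.078), k2=(1.093), k3=(1.093), k4=(1.108); state += dt/6·(k1+2k2+2k3+k4)
t=0.020: state=(0.742)
t=0.040: state=(0.764)
t=0.060: state=(0.787)
continuing one RK4 step at a time; state shown every 10 steps (Δt=0.2):
t=0.200: state=(0.967)
t=0.400: state=(1.287)
t=0.600: state=(1.692)
t=0.800: state=(2.188)
t=1.000: state=(2.778)
t=1.200: state=(3.450)
t=1.400: state=(4.180)
t=1.420: state=(4.255)
next step: t=1.440: state=(4.331) — x has crossed 4.26
linear interpolation between t=1.420 (4.25525) and t=1.440 (4.33054) → t≈1.421

t = 1.421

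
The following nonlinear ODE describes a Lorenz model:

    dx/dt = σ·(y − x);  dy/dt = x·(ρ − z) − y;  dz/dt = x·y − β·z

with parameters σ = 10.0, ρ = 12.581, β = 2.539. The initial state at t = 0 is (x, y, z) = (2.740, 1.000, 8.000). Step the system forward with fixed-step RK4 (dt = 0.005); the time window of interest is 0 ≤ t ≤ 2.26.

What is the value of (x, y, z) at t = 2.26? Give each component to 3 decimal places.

(x, y, z) = (4.645, 5.556, 8.833)

t=0.000: state=(2.740, 1.000, 8.000)
step 1 (dt=0.005): k1=(-17.400, 11.552, -17.572), k2=(-16.676, 11.442, -17.426), k3=(-16.697, 11.450, -17.426), k4=(-15.993, 11.344, -17.282); state += dt/6·(k1+2k2+2k3+k4)
t=0.005: state=(2.657, 1.057, 7.913)
t=0.010: state=(2.580, 1.113, 7.827)
t=0.015: state=(2.510, 1.169, 7.743)
continuing one RK4 step at a time; state shown every 20 steps (Δt=0.1):
t=0.100: state=(2.029, 2.042, 6.507)
t=0.200: state=(2.452, 3.223, 5.559)
t=0.300: state=(3.536, 4.937, 5.390)
t=0.400: state=(5.250, 7.245, 6.572)
t=0.500: state=(7.309, 9.224, 9.816)
t=0.600: state=(8.501, 8.688, 14.196)
t=0.700: state=(7.525, 5.577, 16.200)
t=0.800: state=(5.287, 3.095, 14.936)
t=0.900: state=(3.536, 2.287, 12.570)
t=1.000: state=(2.757, 2.396, 10.370)
t=1.100: state=(2.718, 2.965, 8.675)
t=1.200: state=(3.210, 3.941, 7.624)
t=1.300: state=(4.171, 5.358, 7.431)
t=1.400: state=(5.535, 7.023, 8.453)
t=1.500: state=(6.944, 8.124, 10.847)
t=1.600: state=(7.573, 7.530, 13.610)
t=1.700: state=(6.846, 5.557, 14.789)
t=1.800: state=(5.373, 3.903, 13.974)
t=1.900: state=(4.160, 3.263, 12.293)
t=2.000: state=(3.601, 3.364, 10.637)
t=2.100: state=(3.641, 3.936, 9.398)
t=2.200: state=(4.154, 4.870, 8.798)
t=2.260: state=(4.645, 5.556, 8.833)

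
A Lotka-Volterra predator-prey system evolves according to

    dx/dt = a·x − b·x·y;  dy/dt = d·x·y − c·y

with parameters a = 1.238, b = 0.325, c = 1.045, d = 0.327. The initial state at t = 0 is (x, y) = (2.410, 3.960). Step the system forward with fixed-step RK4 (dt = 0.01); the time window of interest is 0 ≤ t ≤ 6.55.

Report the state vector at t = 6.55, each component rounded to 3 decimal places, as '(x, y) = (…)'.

(x, y) = (2.657, 3.133)

t=0.000: state=(2.410, 3.960)
step 1 (dt=0.01): k1=(-0.118, -1.017), k2=(-0.114, -1.017), k3=(-0.114, -1.017), k4=(-0.110, -1.016); state += dt/6·(k1+2k2+2k3+k4)
t=0.010: state=(2.409, 3.950)
t=0.020: state=(2.408, 3.940)
t=0.030: state=(2.407, 3.930)
continuing one RK4 step at a time; state shown every 25 steps (Δt=0.25):
t=0.250: state=(2.405, 3.712)
t=0.500: state=(2.447, 3.484)
t=0.750: state=(2.533, 3.288)
t=1.000: state=(2.661, 3.130)
t=1.250: state=(2.826, 3.016)
t=1.500: state=(3.023, 2.949)
t=1.750: state=(3.245, 2.934)
t=2.000: state=(3.480, 2.974)
t=2.250: state=(3.711, 3.073)
t=2.500: state=(3.916, 3.233)
t=2.750: state=(4.069, 3.452)
t=3.000: state=(4.144, 3.721)
t=3.250: state=(4.124, 4.020)
t=3.500: state=(4.004, 4.319)
t=3.750: state=(3.800, 4.578)
t=4.000: state=(3.541, 4.761)
t=4.250: state=(3.265, 4.842)
t=4.500: state=(3.003, 4.817)
t=4.750: state=(2.779, 4.697)
t=5.000: state=(2.605, 4.506)
t=5.250: state=(2.485, 4.270)
t=5.500: state=(2.418, 4.017)
t=5.750: state=(2.402, 3.766)
t=6.000: state=(2.434, 3.533)
t=6.250: state=(2.510, 3.329)
t=6.500: state=(2.629, 3.162)
t=6.550: state=(2.657, 3.133)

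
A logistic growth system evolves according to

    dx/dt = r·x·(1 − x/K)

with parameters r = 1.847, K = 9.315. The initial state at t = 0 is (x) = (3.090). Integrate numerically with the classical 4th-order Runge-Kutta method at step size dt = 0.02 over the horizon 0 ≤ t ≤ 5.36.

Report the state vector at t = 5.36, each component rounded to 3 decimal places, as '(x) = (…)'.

t=0.000: state=(3.090)
step 1 (dt=0.02): k1=(3.814), k2=(3.837), k3=(3.838), k4=(3.861); state += dt/6·(k1+2k2+2k3+k4)
t=0.020: state=(3.167)
t=0.040: state=(3.244)
t=0.060: state=(3.323)
continuing one RK4 step at a time; state shown every 10 steps (Δt=0.2):
t=0.200: state=(3.894)
t=0.400: state=(4.747)
t=0.600: state=(5.594)
t=0.800: state=(6.381)
t=1.000: state=(7.069)
t=1.200: state=(7.638)
t=1.400: state=(8.088)
t=1.600: state=(8.431)
t=1.800: state=(8.685)
t=2.000: state=(8.871)
t=2.200: state=(9.003)
t=2.400: state=(9.097)
t=2.600: state=(9.163)
t=2.800: state=(9.210)
t=3.000: state=(9.242)
t=3.200: state=(9.264)
t=3.400: state=(9.280)
t=3.600: state=(9.291)
t=3.800: state=(9.298)
t=4.000: state=(9.303)
t=4.200: state=(9.307)
t=4.400: state=(9.309)
t=4.600: state=(9.311)
t=4.800: state=(9.312)
t=5.000: state=(9.313)
t=5.200: state=(9.314)
t=5.360: state=(9.314)

(x) = (9.314)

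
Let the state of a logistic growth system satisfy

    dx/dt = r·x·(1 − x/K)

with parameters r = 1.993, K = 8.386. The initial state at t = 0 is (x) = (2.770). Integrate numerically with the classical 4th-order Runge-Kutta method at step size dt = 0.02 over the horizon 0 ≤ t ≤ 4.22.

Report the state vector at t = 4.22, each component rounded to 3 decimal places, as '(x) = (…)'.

(x) = (8.382)

t=0.000: state=(2.770)
step 1 (dt=0.02): k1=(3.697), k2=(3.722), k3=(3.722), k4=(3.746); state += dt/6·(k1+2k2+2k3+k4)
t=0.020: state=(2.844)
t=0.040: state=(2.920)
t=0.060: state=(2.996)
continuing one RK4 step at a time; state shown every 10 steps (Δt=0.2):
t=0.200: state=(3.552)
t=0.400: state=(4.382)
t=0.600: state=(5.198)
t=0.800: state=(5.941)
t=1.000: state=(6.570)
t=1.200: state=(7.074)
t=1.400: state=(7.458)
t=1.600: state=(7.739)
t=1.800: state=(7.941)
t=2.000: state=(8.082)
t=2.200: state=(8.179)
t=2.400: state=(8.246)
t=2.600: state=(8.292)
t=2.800: state=(8.322)
t=3.000: state=(8.343)
t=3.200: state=(8.357)
t=3.400: state=(8.367)
t=3.600: state=(8.373)
t=3.800: state=(8.377)
t=4.000: state=(8.380)
t=4.200: state=(8.382)
t=4.220: state=(8.382)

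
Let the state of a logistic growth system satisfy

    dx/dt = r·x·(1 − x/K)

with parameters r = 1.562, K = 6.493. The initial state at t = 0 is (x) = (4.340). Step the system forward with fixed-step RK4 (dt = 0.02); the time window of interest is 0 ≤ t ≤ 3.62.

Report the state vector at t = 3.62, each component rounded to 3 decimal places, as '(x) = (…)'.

t=0.000: state=(4.340)
step 1 (dt=0.02): k1=(2.248), k2=(2.236), k3=(2.236), k4=(2.224); state += dt/6·(k1+2k2+2k3+k4)
t=0.020: state=(4.385)
t=0.040: state=(4.429)
t=0.060: state=(4.473)
continuing one RK4 step at a time; state shown every 10 steps (Δt=0.2):
t=0.200: state=(4.764)
t=0.400: state=(5.130)
t=0.600: state=(5.437)
t=0.800: state=(5.685)
t=1.000: state=(5.881)
t=1.200: state=(6.034)
t=1.400: state=(6.150)
t=1.600: state=(6.239)
t=1.800: state=(6.305)
t=2.000: state=(6.354)
t=2.200: state=(6.391)
t=2.400: state=(6.418)
t=2.600: state=(6.438)
t=2.800: state=(6.453)
t=3.000: state=(6.463)
t=3.200: state=(6.471)
t=3.400: state=(6.477)
t=3.600: state=(6.481)
t=3.620: state=(6.482)

(x) = (6.482)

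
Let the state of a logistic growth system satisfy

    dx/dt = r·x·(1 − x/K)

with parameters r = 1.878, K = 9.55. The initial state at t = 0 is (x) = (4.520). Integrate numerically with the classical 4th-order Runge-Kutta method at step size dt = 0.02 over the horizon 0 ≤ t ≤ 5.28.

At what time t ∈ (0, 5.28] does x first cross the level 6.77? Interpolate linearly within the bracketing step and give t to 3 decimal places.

t = 0.531

t=0.000: state=(4.520)
step 1 (dt=0.02): k1=(4.471), k2=(4.475), k3=(4.475), k4=(4.478); state += dt/6·(k1+2k2+2k3+k4)
t=0.020: state=(4.609)
t=0.040: state=(4.699)
t=0.060: state=(4.789)
continuing one RK4 step at a time; state shown every 10 steps (Δt=0.2):
t=0.200: state=(5.413)
t=0.400: state=(6.262)
t=0.520: state=(6.730)
next step: t=0.540: state=(6.804) — x has crossed 6.77
linear interpolation between t=0.520 (6.72963) and t=0.540 (6.80370) → t≈0.531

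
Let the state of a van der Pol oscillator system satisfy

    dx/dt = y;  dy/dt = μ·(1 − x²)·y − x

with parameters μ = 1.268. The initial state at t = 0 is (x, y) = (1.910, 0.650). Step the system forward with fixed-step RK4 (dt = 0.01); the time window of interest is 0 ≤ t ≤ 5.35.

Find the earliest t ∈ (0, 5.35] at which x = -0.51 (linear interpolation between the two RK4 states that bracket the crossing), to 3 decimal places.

t=0.000: state=(1.910, 0.650)
step 1 (dt=0.01): k1=(0.650, -4.093), k2=(0.630, -4.037), k3=(0.630, -4.038), k4=(0.610, -3.982); state += dt/6·(k1+2k2+2k3+k4)
t=0.010: state=(1.916, 0.610)
t=0.020: state=(1.922, 0.570)
t=0.030: state=(1.928, 0.532)
continuing one RK4 step at a time; state shown every 20 steps (Δt=0.2):
t=0.200: state=(1.972, 0.041)
t=0.400: state=(1.947, -0.260)
t=0.600: state=(1.878, -0.412)
t=0.800: state=(1.786, -0.503)
t=1.000: state=(1.678, -0.576)
t=1.200: state=(1.556, -0.649)
t=1.400: state=(1.418, -0.734)
t=1.600: state=(1.260, -0.844)
t=1.800: state=(1.078, -0.993)
t=2.000: state=(0.859, -1.203)
t=2.200: state=(0.590, -1.509)
t=2.400: state=(0.247, -1.949)
t=2.600: state=(-0.198, -2.510)
t=2.710: state=(-0.491, -2.797)
next step: t=2.720: state=(-0.519, -2.818) — x has crossed -0.51
linear interpolation between t=2.710 (-0.49079) and t=2.720 (-0.51887) → t≈2.717

t = 2.717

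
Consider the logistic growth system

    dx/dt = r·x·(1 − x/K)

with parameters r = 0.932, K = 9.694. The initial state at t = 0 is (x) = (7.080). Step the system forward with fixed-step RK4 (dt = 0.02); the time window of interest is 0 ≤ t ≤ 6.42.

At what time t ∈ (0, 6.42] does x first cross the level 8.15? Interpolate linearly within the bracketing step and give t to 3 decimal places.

t = 0.716

t=0.000: state=(7.080)
step 1 (dt=0.02): k1=(1.779), k2=(1.772), k3=(1.772), k4=(1.764); state += dt/6·(k1+2k2+2k3+k4)
t=0.020: state=(7.115)
t=0.040: state=(7.151)
t=0.060: state=(7.185)
continuing one RK4 step at a time; state shown every 25 steps (Δt=0.5):
t=0.500: state=(7.871)
t=0.700: state=(8.131)
next step: t=0.720: state=(8.155) — x has crossed 8.15
linear interpolation between t=0.700 (8.13063) and t=0.720 (8.15491) → t≈0.716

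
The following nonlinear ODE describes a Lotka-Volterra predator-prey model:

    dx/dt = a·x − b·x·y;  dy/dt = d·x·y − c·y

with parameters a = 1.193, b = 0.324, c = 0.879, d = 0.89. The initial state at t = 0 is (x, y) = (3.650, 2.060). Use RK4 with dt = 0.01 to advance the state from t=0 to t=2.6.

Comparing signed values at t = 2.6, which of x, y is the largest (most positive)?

t=0.000: state=(3.650, 2.060)
step 1 (dt=0.01): k1=(1.918, 4.881), k2=(1.894, 4.957), k3=(1.894, 4.957), k4=(1.869, 5.034); state += dt/6·(k1+2k2+2k3+k4)
t=0.010: state=(3.669, 2.110)
t=0.020: state=(3.687, 2.161)
t=0.030: state=(3.705, 2.213)
continuing one RK4 step at a time; state shown every 10 steps (Δt=0.1):
t=0.100: state=(3.813, 2.631)
t=0.200: state=(3.899, 3.399)
t=0.300: state=(3.874, 4.403)
t=0.400: state=(3.711, 5.658)
t=0.500: state=(3.401, 7.118)
t=0.600: state=(2.967, 8.662)
t=0.700: state=(2.466, 10.105)
t=0.800: state=(1.963, 11.268)
t=0.900: state=(1.515, 12.041)
t=1.000: state=(1.147, 12.406)
t=1.100: state=(0.864, 12.419)
t=1.200: state=(0.653, 12.162)
t=1.300: state=(0.500, 11.721)
t=1.400: state=(0.388, 11.164)
t=1.500: state=(0.308, 10.544)
t=1.600: state=(0.249, 9.898)
t=1.700: state=(0.206, 9.250)
t=1.800: state=(0.174, 8.615)
t=1.900: state=(0.149, 8.004)
t=2.000: state=(0.131, 7.422)
t=2.100: state=(0.117, 6.873)
t=2.200: state=(0.107, 6.358)
t=2.300: state=(0.099, 5.876)
t=2.400: state=(0.092, 5.427)
t=2.500: state=(0.088, 5.011)
t=2.600: state=(0.085, 4.624)
compare at T: x=0.085, y=4.624

largest component: y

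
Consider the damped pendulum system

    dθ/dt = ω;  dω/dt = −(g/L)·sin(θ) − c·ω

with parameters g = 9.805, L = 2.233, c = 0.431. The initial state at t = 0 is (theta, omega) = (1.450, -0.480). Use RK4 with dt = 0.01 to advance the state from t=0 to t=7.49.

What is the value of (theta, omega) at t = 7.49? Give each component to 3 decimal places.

(theta, omega) = (-0.222, -0.283)

t=0.000: state=(1.450, -0.480)
step 1 (dt=0.01): k1=(-0.480, -4.152), k2=(-0.501, -4.142), k3=(-0.501, -4.142), k4=(-0.521, -4.132); state += dt/6·(k1+2k2+2k3+k4)
t=0.010: state=(1.445, -0.521)
t=0.020: state=(1.440, -0.563)
t=0.030: state=(1.434, -0.604)
continuing one RK4 step at a time; state shown every 25 steps (Δt=0.25):
t=0.250: state=(1.206, -1.443)
t=0.500: state=(0.749, -2.157)
t=0.750: state=(0.168, -2.390)
t=1.000: state=(-0.395, -2.017)
t=1.250: state=(-0.804, -1.210)
t=1.500: state=(-0.988, -0.261)
t=1.750: state=(-0.940, 0.631)
t=2.000: state=(-0.689, 1.330)
t=2.250: state=(-0.303, 1.690)
t=2.500: state=(0.118, 1.607)
t=2.750: state=(0.467, 1.131)
t=3.000: state=(0.666, 0.443)
t=3.250: state=(0.687, -0.266)
t=3.500: state=(0.544, -0.848)
t=3.750: state=(0.284, -1.183)
t=4.000: state=(-0.021, -1.196)
t=4.250: state=(-0.289, -0.905)
t=4.500: state=(-0.457, -0.423)
t=4.750: state=(-0.496, 0.108)
t=5.000: state=(-0.410, 0.560)
t=5.250: state=(-0.231, 0.834)
t=5.500: state=(-0.012, 0.874)
t=5.750: state=(0.187, 0.688)
t=6.000: state=(0.319, 0.349)
t=6.250: state=(0.357, -0.040)
t=6.500: state=(0.303, -0.380)
t=6.750: state=(0.178, -0.592)
t=7.000: state=(0.021, -0.635)
t=7.250: state=(-0.125, -0.512)
t=7.490: state=(-0.222, -0.283)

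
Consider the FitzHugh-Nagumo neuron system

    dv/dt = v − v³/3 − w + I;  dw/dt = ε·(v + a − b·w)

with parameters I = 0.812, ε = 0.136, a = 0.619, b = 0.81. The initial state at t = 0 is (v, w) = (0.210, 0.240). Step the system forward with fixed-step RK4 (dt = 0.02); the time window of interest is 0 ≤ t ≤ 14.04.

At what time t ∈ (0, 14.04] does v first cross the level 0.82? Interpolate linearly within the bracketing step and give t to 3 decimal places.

t = 0.624

t=0.000: state=(0.210, 0.240)
step 1 (dt=0.02): k1=(0.779, 0.086), k2=(0.785, 0.087), k3=(0.786, 0.087), k4=(0.792, 0.088); state += dt/6·(k1+2k2+2k3+k4)
t=0.020: state=(0.226, 0.242)
t=0.040: state=(0.242, 0.244)
t=0.060: state=(0.258, 0.245)
continuing one RK4 step at a time; state shown every 25 steps (Δt=0.5):
t=0.500: state=(0.682, 0.297)
t=0.620: state=(0.815, 0.315)
next step: t=0.640: state=(0.838, 0.318) — v has crossed 0.82
linear interpolation between t=0.620 (0.81532) and t=0.640 (0.83799) → t≈0.624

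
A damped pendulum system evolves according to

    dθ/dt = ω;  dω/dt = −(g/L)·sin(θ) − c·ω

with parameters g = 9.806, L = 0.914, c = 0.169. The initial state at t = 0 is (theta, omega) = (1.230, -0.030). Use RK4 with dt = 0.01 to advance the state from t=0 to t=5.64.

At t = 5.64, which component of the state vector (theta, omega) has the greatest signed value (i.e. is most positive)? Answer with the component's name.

largest component: omega

t=0.000: state=(1.230, -0.030)
step 1 (dt=0.01): k1=(-0.030, -10.107), k2=(-0.081, -10.097), k3=(-0.080, -10.097), k4=(-0.131, -10.087); state += dt/6·(k1+2k2+2k3+k4)
t=0.010: state=(1.229, -0.131)
t=0.020: state=(1.227, -0.232)
t=0.030: state=(1.225, -0.332)
continuing one RK4 step at a time; state shown every 20 steps (Δt=0.2):
t=0.200: state=(1.027, -1.960)
t=0.400: state=(0.481, -3.354)
t=0.600: state=(-0.230, -3.502)
t=0.800: state=(-0.827, -2.298)
t=1.000: state=(-1.107, -0.453)
t=1.200: state=(-1.006, 1.430)
t=1.400: state=(-0.562, 2.894)
t=1.600: state=(0.080, 3.303)
t=1.800: state=(0.669, 2.400)
t=2.000: state=(0.989, 0.731)
t=2.200: state=(0.953, -1.070)
t=2.400: state=(0.583, -2.527)
t=2.600: state=(0.005, -3.061)
t=2.800: state=(-0.557, -2.365)
t=3.000: state=(-0.887, -0.857)
t=3.200: state=(-0.887, 0.844)
t=3.400: state=(-0.569, 2.249)
t=3.600: state=(-0.044, 2.819)
t=3.800: state=(0.481, 2.250)
t=4.000: state=(0.802, 0.878)
t=4.200: state=(0.818, -0.718)
t=4.400: state=(0.533, -2.044)
t=4.600: state=(0.053, -2.595)
t=4.800: state=(-0.433, -2.093)
t=5.000: state=(-0.733, -0.828)
t=5.200: state=(-0.749, 0.663)
t=5.400: state=(-0.485, 1.893)
t=5.600: state=(-0.042, 2.389)
t=5.640: state=(0.054, 2.370)
compare at T: theta=0.054, omega=2.370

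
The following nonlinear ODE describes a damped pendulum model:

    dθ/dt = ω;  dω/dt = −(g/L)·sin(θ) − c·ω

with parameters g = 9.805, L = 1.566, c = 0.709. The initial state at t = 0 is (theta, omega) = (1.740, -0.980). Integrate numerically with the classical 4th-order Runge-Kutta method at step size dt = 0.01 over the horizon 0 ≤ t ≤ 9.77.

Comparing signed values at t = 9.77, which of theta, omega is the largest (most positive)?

largest component: omega

t=0.000: state=(1.740, -0.980)
step 1 (dt=0.01): k1=(-0.980, -5.477), k2=(-1.007, -5.463), k3=(-1.007, -5.463), k4=(-1.035, -5.449); state += dt/6·(k1+2k2+2k3+k4)
t=0.010: state=(1.730, -1.035)
t=0.020: state=(1.719, -1.089)
t=0.030: state=(1.708, -1.143)
continuing one RK4 step at a time; state shown every 50 steps (Δt=0.5):
t=0.500: state=(0.653, -3.064)
t=1.000: state=(-0.724, -1.825)
t=1.500: state=(-0.942, 0.862)
t=2.000: state=(-0.129, 1.960)
t=2.500: state=(0.579, 0.599)
t=3.000: state=(0.437, -1.004)
t=3.500: state=(-0.149, -1.032)
t=4.000: state=(-0.391, 0.119)
t=4.500: state=(-0.117, 0.794)
t=5.000: state=(0.209, 0.362)
t=5.500: state=(0.198, -0.356)
t=6.000: state=(-0.037, -0.452)
t=6.500: state=(-0.159, 0.001)
t=7.000: state=(-0.061, 0.318)
t=7.500: state=(0.078, 0.174)
t=8.000: state=(0.086, -0.128)
t=8.500: state=(-0.008, -0.192)
t=9.000: state=(-0.064, -0.015)
t=9.500: state=(-0.030, 0.126)
t=9.770: state=(0.005, 0.122)
compare at T: theta=0.005, omega=0.122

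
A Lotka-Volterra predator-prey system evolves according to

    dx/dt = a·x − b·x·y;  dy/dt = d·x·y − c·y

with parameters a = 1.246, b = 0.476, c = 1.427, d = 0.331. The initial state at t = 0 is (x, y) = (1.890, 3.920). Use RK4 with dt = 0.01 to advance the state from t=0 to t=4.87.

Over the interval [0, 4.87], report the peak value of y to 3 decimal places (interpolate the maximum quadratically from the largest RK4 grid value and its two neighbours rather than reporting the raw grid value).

max y = 5.679

t=0.000: state=(1.890, 3.920)
step 1 (dt=0.01): k1=(-1.172, -3.142), k2=(-1.154, -3.137), k3=(-1.154, -3.136), k4=(-1.136, -3.131); state += dt/6·(k1+2k2+2k3+k4)
t=0.010: state=(1.878, 3.889)
t=0.020: state=(1.867, 3.857)
t=0.030: state=(1.856, 3.826)
continuing one RK4 step at a time; state shown every 20 steps (Δt=0.2):
t=0.200: state=(1.719, 3.318)
t=0.400: state=(1.650, 2.787)
t=0.600: state=(1.660, 2.337)
t=0.800: state=(1.736, 1.965)
t=1.000: state=(1.875, 1.664)
t=1.200: state=(2.078, 1.425)
t=1.400: state=(2.349, 1.240)
t=1.600: state=(2.697, 1.101)
t=1.800: state=(3.132, 1.003)
t=2.000: state=(3.663, 0.944)
t=2.200: state=(4.301, 0.923)
t=2.400: state=(5.051, 0.945)
t=2.600: state=(5.905, 1.020)
t=2.800: state=(6.831, 1.169)
t=3.000: state=(7.754, 1.424)
t=3.200: state=(8.530, 1.838)
t=3.400: state=(8.932, 2.470)
t=3.600: state=(8.705, 3.342)
t=3.800: state=(7.747, 4.347)
t=4.000: state=(6.291, 5.209)
t=4.200: state=(4.796, 5.646)
t=4.400: state=(3.591, 5.591)
t=4.600: state=(2.754, 5.175)
t=4.800: state=(2.219, 4.580)
t=4.870: state=(2.087, 4.356)
largest grid value and its neighbours: y(4.260)=5.67767, y(4.270)=5.67866, y(4.280)=5.67847
parabola through these three points peaks at t≈4.273 with y≈5.67873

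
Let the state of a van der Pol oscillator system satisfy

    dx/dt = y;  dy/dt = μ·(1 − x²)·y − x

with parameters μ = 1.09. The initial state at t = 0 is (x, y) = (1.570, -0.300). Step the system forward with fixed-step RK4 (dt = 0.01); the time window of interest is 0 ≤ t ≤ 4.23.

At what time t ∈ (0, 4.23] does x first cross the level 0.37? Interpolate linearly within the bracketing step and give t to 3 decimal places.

t=0.000: state=(1.570, -0.300)
step 1 (dt=0.01): k1=(-0.300, -1.091), k2=(-0.305, -1.082), k3=(-0.305, -1.082), k4=(-0.311, -1.074); state += dt/6·(k1+2k2+2k3+k4)
t=0.010: state=(1.567, -0.311)
t=0.020: state=(1.564, -0.321)
t=0.030: state=(1.561, -0.332)
continuing one RK4 step at a time; state shown every 20 steps (Δt=0.2):
t=0.200: state=(1.490, -0.490)
t=0.400: state=(1.376, -0.646)
t=0.600: state=(1.232, -0.797)
t=0.800: state=(1.056, -0.967)
t=1.000: state=(0.843, -1.179)
t=1.200: state=(0.580, -1.462)
t=1.330: state=(0.375, -1.696)
next step: t=1.340: state=(0.358, -1.716) — x has crossed 0.37
linear interpolation between t=1.330 (0.37496) and t=1.340 (0.35790) → t≈1.333

t = 1.333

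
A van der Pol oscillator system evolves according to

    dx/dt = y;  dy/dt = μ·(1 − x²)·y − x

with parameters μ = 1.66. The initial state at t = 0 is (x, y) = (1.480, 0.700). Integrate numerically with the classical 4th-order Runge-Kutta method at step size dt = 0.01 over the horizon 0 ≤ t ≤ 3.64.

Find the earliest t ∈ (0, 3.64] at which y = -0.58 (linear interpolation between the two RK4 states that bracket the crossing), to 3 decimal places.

t = 1.000

t=0.000: state=(1.480, 0.700)
step 1 (dt=0.01): k1=(0.700, -2.863), k2=(0.686, -2.850), k3=(0.686, -2.850), k4=(0.671, -2.836); state += dt/6·(k1+2k2+2k3+k4)
t=0.010: state=(1.487, 0.671)
t=0.020: state=(1.493, 0.643)
t=0.030: state=(1.500, 0.615)
continuing one RK4 step at a time; state shown every 20 steps (Δt=0.2):
t=0.200: state=(1.567, 0.202)
t=0.400: state=(1.572, -0.125)
t=0.600: state=(1.526, -0.327)
t=0.800: state=(1.446, -0.465)
t=0.990: state=(1.347, -0.574)
next step: t=1.000: state=(1.341, -0.580) — y has crossed -0.58
linear interpolation between t=0.990 (-0.57441) and t=1.000 (-0.58012) → t≈1.000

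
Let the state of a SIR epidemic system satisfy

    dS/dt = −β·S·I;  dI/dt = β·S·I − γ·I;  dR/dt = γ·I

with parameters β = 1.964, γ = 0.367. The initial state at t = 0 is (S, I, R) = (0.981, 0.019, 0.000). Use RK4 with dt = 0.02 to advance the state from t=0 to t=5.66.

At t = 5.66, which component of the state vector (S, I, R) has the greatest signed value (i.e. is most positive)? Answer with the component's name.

largest component: R

t=0.000: state=(0.981, 0.019, 0.000)
step 1 (dt=0.02): k1=(-0.037, 0.030, 0.007), k2=(-0.037, 0.030, 0.007), k3=(-0.037, 0.030, 0.007), k4=(-0.038, 0.031, 0.007); state += dt/6·(k1+2k2+2k3+k4)
t=0.020: state=(0.980, 0.020, 0.000)
t=0.040: state=(0.979, 0.020, 0.000)
t=0.060: state=(0.979, 0.021, 0.000)
continuing one RK4 step at a time; state shown every 10 steps (Δt=0.2):
t=0.200: state=(0.972, 0.026, 0.002)
t=0.400: state=(0.961, 0.035, 0.004)
t=0.600: state=(0.946, 0.048, 0.007)
t=0.800: state=(0.925, 0.064, 0.011)
t=1.000: state=(0.899, 0.085, 0.016)
t=1.200: state=(0.865, 0.112, 0.024)
t=1.400: state=(0.823, 0.144, 0.033)
t=1.600: state=(0.771, 0.184, 0.045)
t=1.800: state=(0.712, 0.228, 0.060)
t=2.000: state=(0.644, 0.277, 0.079)
t=2.200: state=(0.572, 0.327, 0.101)
t=2.400: state=(0.499, 0.375, 0.126)
t=2.600: state=(0.427, 0.418, 0.156)
t=2.800: state=(0.359, 0.453, 0.188)
t=3.000: state=(0.299, 0.479, 0.222)
t=3.200: state=(0.247, 0.495, 0.258)
t=3.400: state=(0.203, 0.503, 0.294)
t=3.600: state=(0.167, 0.502, 0.331)
t=3.800: state=(0.137, 0.495, 0.368)
t=4.000: state=(0.113, 0.483, 0.404)
t=4.200: state=(0.094, 0.467, 0.439)
t=4.400: state=(0.078, 0.449, 0.472)
t=4.600: state=(0.066, 0.429, 0.505)
t=4.800: state=(0.056, 0.409, 0.535)
t=5.000: state=(0.048, 0.388, 0.565)
t=5.200: state=(0.041, 0.366, 0.592)
t=5.400: state=(0.036, 0.346, 0.618)
t=5.600: state=(0.031, 0.325, 0.643)
t=5.660: state=(0.030, 0.320, 0.650)
compare at T: S=0.030, I=0.320, R=0.650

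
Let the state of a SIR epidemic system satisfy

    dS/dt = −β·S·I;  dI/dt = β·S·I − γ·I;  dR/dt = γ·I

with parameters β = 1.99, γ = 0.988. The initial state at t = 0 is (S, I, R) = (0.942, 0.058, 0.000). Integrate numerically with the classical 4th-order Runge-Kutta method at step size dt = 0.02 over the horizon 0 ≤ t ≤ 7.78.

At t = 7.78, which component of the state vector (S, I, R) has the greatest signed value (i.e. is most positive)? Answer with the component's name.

largest component: R

t=0.000: state=(0.942, 0.058, 0.000)
step 1 (dt=0.02): k1=(-0.109, 0.051, 0.057), k2=(-0.110, 0.052, 0.058), k3=(-0.110, 0.052, 0.058), k4=(-0.110, 0.052, 0.058); state += dt/6·(k1+2k2+2k3+k4)
t=0.020: state=(0.940, 0.059, 0.001)
t=0.040: state=(0.938, 0.060, 0.002)
t=0.060: state=(0.935, 0.061, 0.004)
continuing one RK4 step at a time; state shown every 25 steps (Δt=0.5):
t=0.500: state=(0.877, 0.088, 0.036)
t=1.000: state=(0.790, 0.123, 0.088)
t=1.500: state=(0.687, 0.156, 0.157)
t=2.000: state=(0.581, 0.179, 0.240)
t=2.500: state=(0.484, 0.185, 0.331)
t=3.000: state=(0.404, 0.176, 0.421)
t=3.500: state=(0.342, 0.155, 0.503)
t=4.000: state=(0.297, 0.130, 0.573)
t=4.500: state=(0.264, 0.105, 0.631)
t=5.000: state=(0.241, 0.082, 0.677)
t=5.500: state=(0.224, 0.063, 0.713)
t=6.000: state=(0.212, 0.048, 0.740)
t=6.500: state=(0.204, 0.036, 0.760)
t=7.000: state=(0.197, 0.027, 0.776)
t=7.500: state=(0.193, 0.020, 0.787)
t=7.780: state=(0.191, 0.017, 0.792)
compare at T: S=0.191, I=0.017, R=0.792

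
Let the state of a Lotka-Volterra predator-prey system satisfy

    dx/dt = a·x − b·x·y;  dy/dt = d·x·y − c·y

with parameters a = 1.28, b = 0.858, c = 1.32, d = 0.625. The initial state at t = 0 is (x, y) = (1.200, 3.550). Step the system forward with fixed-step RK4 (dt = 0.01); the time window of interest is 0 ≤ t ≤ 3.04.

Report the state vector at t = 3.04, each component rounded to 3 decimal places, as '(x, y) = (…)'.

t=0.000: state=(1.200, 3.550)
step 1 (dt=0.01): k1=(-2.119, -2.024), k2=(-2.090, -2.041), k3=(-2.090, -2.041), k4=(-2.062, -2.058); state += dt/6·(k1+2k2+2k3+k4)
t=0.010: state=(1.179, 3.530)
t=0.020: state=(1.159, 3.509)
t=0.030: state=(1.139, 3.488)
continuing one RK4 step at a time; state shown every 10 steps (Δt=0.1):
t=0.100: state=(1.015, 3.333)
t=0.200: state=(0.875, 3.098)
t=0.300: state=(0.771, 2.858)
t=0.400: state=(0.692, 2.621)
t=0.500: state=(0.635, 2.394)
t=0.600: state=(0.593, 2.180)
t=0.700: state=(0.564, 1.981)
t=0.800: state=(0.545, 1.797)
t=0.900: state=(0.535, 1.629)
t=1.000: state=(0.532, 1.475)
t=1.100: state=(0.536, 1.337)
t=1.200: state=(0.546, 1.212)
t=1.300: state=(0.562, 1.099)
t=1.400: state=(0.584, 0.999)
t=1.500: state=(0.612, 0.908)
t=1.600: state=(0.645, 0.828)
t=1.700: state=(0.685, 0.756)
t=1.800: state=(0.732, 0.693)
t=1.900: state=(0.786, 0.637)
t=2.000: state=(0.848, 0.587)
t=2.100: state=(0.918, 0.544)
t=2.200: state=(0.997, 0.506)
t=2.300: state=(1.087, 0.473)
t=2.400: state=(1.188, 0.445)
t=2.500: state=(1.301, 0.421)
t=2.600: state=(1.427, 0.402)
t=2.700: state=(1.568, 0.387)
t=2.800: state=(1.724, 0.376)
t=2.900: state=(1.898, 0.369)
t=3.000: state=(2.091, 0.366)
t=3.040: state=(2.173, 0.366)

(x, y) = (2.173, 0.366)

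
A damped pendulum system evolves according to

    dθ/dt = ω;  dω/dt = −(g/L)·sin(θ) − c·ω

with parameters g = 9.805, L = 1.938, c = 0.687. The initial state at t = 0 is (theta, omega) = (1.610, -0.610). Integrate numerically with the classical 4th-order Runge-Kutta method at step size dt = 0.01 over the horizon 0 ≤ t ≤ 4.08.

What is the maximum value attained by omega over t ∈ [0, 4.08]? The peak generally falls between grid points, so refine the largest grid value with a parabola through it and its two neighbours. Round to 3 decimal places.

t=0.000: state=(1.610, -0.610)
step 1 (dt=0.01): k1=(-0.610, -4.636), k2=(-0.633, -4.621), k3=(-0.633, -4.621), k4=(-0.656, -4.606); state += dt/6·(k1+2k2+2k3+k4)
t=0.010: state=(1.604, -0.656)
t=0.020: state=(1.597, -0.702)
t=0.030: state=(1.590, -0.748)
continuing one RK4 step at a time; state shown every 20 steps (Δt=0.2):
t=0.200: state=(1.399, -1.474)
t=0.400: state=(1.031, -2.168)
t=0.600: state=(0.552, -2.557)
t=0.800: state=(0.039, -2.495)
t=1.000: state=(-0.415, -1.987)
t=1.200: state=(-0.737, -1.205)
t=1.400: state=(-0.893, -0.353)
t=1.600: state=(-0.883, 0.434)
t=1.800: state=(-0.730, 1.065)
t=2.000: state=(-0.472, 1.465)
t=2.200: state=(-0.164, 1.570)
t=2.400: state=(0.135, 1.375)
t=2.600: state=(0.371, 0.954)
t=2.800: state=(0.509, 0.420)
t=3.000: state=(0.539, -0.115)
t=3.200: state=(0.469, -0.562)
t=3.400: state=(0.324, -0.858)
t=3.600: state=(0.139, -0.964)
t=3.800: state=(-0.049, -0.879)
t=4.000: state=(-0.203, -0.643)
t=4.080: state=(-0.249, -0.520)
largest grid value and its neighbours: omega(2.160)=1.57368, omega(2.170)=1.57385, omega(2.180)=1.57324
parabola through these three points peaks at t≈2.167 with omega≈1.57388

max omega = 1.574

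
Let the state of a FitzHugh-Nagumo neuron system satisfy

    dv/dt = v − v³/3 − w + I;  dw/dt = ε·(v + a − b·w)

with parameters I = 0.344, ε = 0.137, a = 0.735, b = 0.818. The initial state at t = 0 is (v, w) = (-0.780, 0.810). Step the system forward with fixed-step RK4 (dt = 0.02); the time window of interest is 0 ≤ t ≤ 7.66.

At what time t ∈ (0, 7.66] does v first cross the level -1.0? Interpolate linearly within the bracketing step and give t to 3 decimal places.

t = 0.199

t=0.000: state=(-0.780, 0.810)
step 1 (dt=0.02): k1=(-1.088, -0.097), k2=(-1.091, -0.098), k3=(-1.091, -0.098), k4=(-1.094, -0.100); state += dt/6·(k1+2k2+2k3+k4)
t=0.020: state=(-0.802, 0.808)
t=0.040: state=(-0.824, 0.806)
t=0.060: state=(-0.846, 0.804)
t=0.180: state=(-0.979, 0.790)
next step: t=0.200: state=(-1.001, 0.788) — v has crossed -1.0
linear interpolation between t=0.180 (-0.97913) and t=0.200 (-1.00136) → t≈0.199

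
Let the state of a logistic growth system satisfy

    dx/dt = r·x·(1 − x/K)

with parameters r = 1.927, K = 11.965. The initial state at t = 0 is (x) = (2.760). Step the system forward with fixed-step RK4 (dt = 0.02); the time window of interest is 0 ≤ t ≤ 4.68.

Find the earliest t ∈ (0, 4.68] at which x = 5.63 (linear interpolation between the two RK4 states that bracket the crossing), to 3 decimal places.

t=0.000: state=(2.760)
step 1 (dt=0.02): k1=(4.092), k2=(4.134), k3=(4.134), k4=(4.176); state += dt/6·(k1+2k2+2k3+k4)
t=0.020: state=(2.843)
t=0.040: state=(2.927)
t=0.060: state=(3.013)
continuing one RK4 step at a time; state shown every 10 steps (Δt=0.2):
t=0.200: state=(3.661)
t=0.400: state=(4.705)
t=0.560: state=(5.608)
next step: t=0.580: state=(5.723) — x has crossed 5.63
linear interpolation between t=0.560 (5.60790) and t=0.580 (5.72285) → t≈0.564

t = 0.564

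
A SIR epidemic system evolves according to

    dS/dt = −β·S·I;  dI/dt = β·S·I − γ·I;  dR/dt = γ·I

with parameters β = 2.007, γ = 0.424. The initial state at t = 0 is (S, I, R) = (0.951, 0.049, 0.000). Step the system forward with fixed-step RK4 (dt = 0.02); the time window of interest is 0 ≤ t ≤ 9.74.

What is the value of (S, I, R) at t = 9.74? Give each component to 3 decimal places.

t=0.000: state=(0.951, 0.049, 0.000)
step 1 (dt=0.02): k1=(-0.094, 0.073, 0.021), k2=(-0.095, 0.074, 0.021), k3=(-0.095, 0.074, 0.021), k4=(-0.096, 0.075, 0.021); state += dt/6·(k1+2k2+2k3+k4)
t=0.020: state=(0.949, 0.050, 0.000)
t=0.040: state=(0.947, 0.052, 0.001)
t=0.060: state=(0.945, 0.054, 0.001)
continuing one RK4 step at a time; state shown every 25 steps (Δt=0.5):
t=0.500: state=(0.885, 0.100, 0.015)
t=1.000: state=(0.769, 0.186, 0.045)
t=1.500: state=(0.603, 0.301, 0.096)
t=2.000: state=(0.422, 0.407, 0.172)
t=2.500: state=(0.271, 0.464, 0.265)
t=3.000: state=(0.169, 0.466, 0.365)
t=3.500: state=(0.108, 0.432, 0.460)
t=4.000: state=(0.072, 0.382, 0.547)
t=4.500: state=(0.050, 0.328, 0.622)
t=5.000: state=(0.037, 0.277, 0.686)
t=5.500: state=(0.029, 0.232, 0.740)
t=6.000: state=(0.023, 0.192, 0.785)
t=6.500: state=(0.019, 0.159, 0.822)
t=7.000: state=(0.017, 0.131, 0.852)
t=7.500: state=(0.015, 0.108, 0.877)
t=8.000: state=(0.014, 0.088, 0.898)
t=8.500: state=(0.012, 0.072, 0.915)
t=9.000: state=(0.012, 0.059, 0.929)
t=9.500: state=(0.011, 0.048, 0.940)
t=9.740: state=(0.011, 0.044, 0.945)

(S, I, R) = (0.011, 0.044, 0.945)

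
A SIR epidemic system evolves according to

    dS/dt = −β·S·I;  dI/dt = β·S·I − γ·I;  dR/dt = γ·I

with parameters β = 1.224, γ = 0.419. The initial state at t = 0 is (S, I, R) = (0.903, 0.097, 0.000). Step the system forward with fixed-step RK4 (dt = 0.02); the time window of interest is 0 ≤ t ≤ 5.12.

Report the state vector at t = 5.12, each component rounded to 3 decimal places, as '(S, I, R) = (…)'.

t=0.000: state=(0.903, 0.097, 0.000)
step 1 (dt=0.02): k1=(-0.107, 0.067, 0.041), k2=(-0.108, 0.067, 0.041), k3=(-0.108, 0.067, 0.041), k4=(-0.108, 0.067, 0.041); state += dt/6·(k1+2k2+2k3+k4)
t=0.020: state=(0.901, 0.098, 0.001)
t=0.040: state=(0.899, 0.100, 0.002)
t=0.060: state=(0.896, 0.101, 0.002)
continuing one RK4 step at a time; state shown every 10 steps (Δt=0.2):
t=0.200: state=(0.880, 0.111, 0.009)
t=0.400: state=(0.855, 0.126, 0.019)
t=0.600: state=(0.827, 0.143, 0.030)
t=0.800: state=(0.797, 0.160, 0.043)
t=1.000: state=(0.765, 0.178, 0.057)
t=1.200: state=(0.731, 0.197, 0.072)
t=1.400: state=(0.695, 0.215, 0.090)
t=1.600: state=(0.658, 0.234, 0.109)
t=1.800: state=(0.620, 0.251, 0.129)
t=2.000: state=(0.582, 0.268, 0.151)
t=2.200: state=(0.544, 0.283, 0.174)
t=2.400: state=(0.506, 0.296, 0.198)
t=2.600: state=(0.470, 0.306, 0.223)
t=2.800: state=(0.436, 0.315, 0.249)
t=3.000: state=(0.403, 0.321, 0.276)
t=3.200: state=(0.373, 0.324, 0.303)
t=3.400: state=(0.344, 0.326, 0.330)
t=3.600: state=(0.318, 0.325, 0.357)
t=3.800: state=(0.294, 0.322, 0.385)
t=4.000: state=(0.272, 0.317, 0.411)
t=4.200: state=(0.251, 0.311, 0.438)
t=4.400: state=(0.233, 0.303, 0.463)
t=4.600: state=(0.217, 0.295, 0.488)
t=4.800: state=(0.202, 0.285, 0.513)
t=5.000: state=(0.189, 0.275, 0.536)
t=5.120: state=(0.181, 0.269, 0.550)

(S, I, R) = (0.181, 0.269, 0.550)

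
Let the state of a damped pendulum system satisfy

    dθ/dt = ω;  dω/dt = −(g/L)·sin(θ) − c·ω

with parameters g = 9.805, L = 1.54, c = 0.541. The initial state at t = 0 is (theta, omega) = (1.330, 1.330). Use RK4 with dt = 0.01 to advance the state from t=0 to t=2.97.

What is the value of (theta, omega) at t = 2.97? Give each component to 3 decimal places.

t=0.000: state=(1.330, 1.330)
step 1 (dt=0.01): k1=(1.330, -6.903), k2=(1.295, -6.894), k3=(1.296, -6.894), k4=(1.261, -6.885); state += dt/6·(k1+2k2+2k3+k4)
t=0.010: state=(1.343, 1.261)
t=0.020: state=(1.355, 1.192)
t=0.030: state=(1.367, 1.124)
continuing one RK4 step at a time; state shown every 10 steps (Δt=0.1):
t=0.100: state=(1.429, 0.651)
t=0.200: state=(1.461, 0.001)
t=0.300: state=(1.430, -0.614)
t=0.400: state=(1.340, -1.191)
t=0.500: state=(1.194, -1.720)
t=0.600: state=(0.998, -2.180)
t=0.700: state=(0.761, -2.543)
t=0.800: state=(0.494, -2.772)
t=0.900: state=(0.212, -2.839)
t=1.000: state=(-0.068, -2.733)
t=1.100: state=(-0.329, -2.465)
t=1.200: state=(-0.557, -2.067)
t=1.300: state=(-0.740, -1.582)
t=1.400: state=(-0.872, -1.050)
t=1.500: state=(-0.949, -0.504)
t=1.600: state=(-0.973, 0.032)
t=1.700: state=(-0.944, 0.539)
t=1.800: state=(-0.866, 0.999)
t=1.900: state=(-0.746, 1.395)
t=2.000: state=(-0.590, 1.706)
t=2.100: state=(-0.408, 1.913)
t=2.200: state=(-0.212, 2.001)
t=2.300: state=(-0.012, 1.964)
t=2.400: state=(0.177, 1.808)
t=2.500: state=(0.346, 1.551)
t=2.600: state=(0.485, 1.218)
t=2.700: state=(0.588, 0.835)
t=2.800: state=(0.651, 0.429)
t=2.900: state=(0.674, 0.024)
t=2.970: state=(0.666, -0.249)

(theta, omega) = (0.666, -0.249)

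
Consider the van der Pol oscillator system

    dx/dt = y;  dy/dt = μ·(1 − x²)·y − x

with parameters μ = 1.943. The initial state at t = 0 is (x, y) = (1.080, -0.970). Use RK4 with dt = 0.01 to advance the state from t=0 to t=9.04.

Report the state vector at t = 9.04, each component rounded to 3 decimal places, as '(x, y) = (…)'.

(x, y) = (-1.988, -0.490)

t=0.000: state=(1.080, -0.970)
step 1 (dt=0.01): k1=(-0.970, -0.766), k2=(-0.974, -0.780), k3=(-0.974, -0.780), k4=(-0.978, -0.794); state += dt/6·(k1+2k2+2k3+k4)
t=0.010: state=(1.070, -0.978)
t=0.020: state=(1.060, -0.986)
t=0.030: state=(1.051, -0.994)
continuing one RK4 step at a time; state shown every 50 steps (Δt=0.5):
t=0.500: state=(0.422, -1.875)
t=1.000: state=(-1.074, -3.816)
t=1.500: state=(-2.030, -0.193)
t=2.000: state=(-1.945, 0.319)
t=2.500: state=(-1.765, 0.395)
t=3.000: state=(-1.547, 0.485)
t=3.500: state=(-1.267, 0.656)
t=4.000: state=(-0.851, 1.084)
t=4.500: state=(-0.019, 2.549)
t=5.000: state=(1.627, 2.564)
t=5.500: state=(2.012, -0.142)
t=6.000: state=(1.870, -0.353)
t=6.500: state=(1.676, -0.428)
t=7.000: state=(1.436, -0.544)
t=7.500: state=(1.111, -0.788)
t=8.000: state=(0.575, -1.501)
t=8.500: state=(-0.656, -3.612)
t=9.000: state=(-1.964, -0.703)
t=9.040: state=(-1.988, -0.490)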